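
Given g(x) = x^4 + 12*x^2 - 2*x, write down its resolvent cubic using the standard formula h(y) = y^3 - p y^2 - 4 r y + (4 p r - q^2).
h(y) = y^3 - 12*y^2 - 4

Identify coefficients: p = 12, q = -2, r = 0.
Plug into h(y) = y^3 - p y^2 - 4 r y + (4 p r - q^2):
  h(y) = y^3 - (12) y^2 - 4*(0) y + (4*(12)*(0) - (-2)^2)
       = y^3 + (-12) y^2 + (0) y + (-4).
Simplifying: h(y) = y^3 - 12*y^2 - 4.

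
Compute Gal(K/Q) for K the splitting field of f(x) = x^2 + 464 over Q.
Gal(K/Q) = Z/2Z (cyclic of order 2)

x^2 + 464 is irreducible over Q since -464 is not a rational square. The splitting field Q(sqrt(-464)) has degree 2 over Q, and its unique nontrivial automorphism is sqrt(-464) ↦ -sqrt(-464). Hence Gal(Q(sqrt(-464))/Q) = Z/2Z.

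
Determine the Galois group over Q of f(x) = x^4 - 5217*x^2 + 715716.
Gal(K/Q) = Z/2Z (cyclic of order 2)

f factors as (x^2 - 141)(x^2 - 5076), so the splitting field is K = Q(sqrt(141), sqrt(5076)). The squarefree part of 141 is 141 and the squarefree part of 5076 is also 141, so sqrt(141) and sqrt(5076) are both rational multiples of sqrt(141). Hence Q(sqrt(141)) = Q(sqrt(5076)) = Q(sqrt(141)), and the splitting field collapses to a single degree-2 extension with Galois group Z/2Z.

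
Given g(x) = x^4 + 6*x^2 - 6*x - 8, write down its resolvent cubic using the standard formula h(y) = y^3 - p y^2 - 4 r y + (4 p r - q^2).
h(y) = y^3 - 6*y^2 + 32*y - 228

Identify coefficients: p = 6, q = -6, r = -8.
Plug into h(y) = y^3 - p y^2 - 4 r y + (4 p r - q^2):
  h(y) = y^3 - (6) y^2 - 4*(-8) y + (4*(6)*(-8) - (-6)^2)
       = y^3 + (-6) y^2 + (32) y + (-228).
Simplifying: h(y) = y^3 - 6*y^2 + 32*y - 228.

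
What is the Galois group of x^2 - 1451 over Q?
Gal(K/Q) = Z/2Z (cyclic of order 2)

x^2 - 1451 is irreducible over Q since 1451 is not a rational square. The splitting field Q(sqrt(1451)) has degree 2 over Q, and its unique nontrivial automorphism is sqrt(1451) ↦ -sqrt(1451). Hence Gal(Q(sqrt(1451))/Q) = Z/2Z.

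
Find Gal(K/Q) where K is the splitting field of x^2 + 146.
Gal(K/Q) = Z/2Z (cyclic of order 2)

x^2 + 146 is irreducible over Q since -146 is not a rational square. The splitting field Q(sqrt(-146)) has degree 2 over Q, and its unique nontrivial automorphism is sqrt(-146) ↦ -sqrt(-146). Hence Gal(Q(sqrt(-146))/Q) = Z/2Z.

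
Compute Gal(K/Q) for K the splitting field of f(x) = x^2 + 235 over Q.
Gal(K/Q) = Z/2Z (cyclic of order 2)

x^2 + 235 is irreducible over Q since -235 is not a rational square. The splitting field Q(sqrt(-235)) has degree 2 over Q, and its unique nontrivial automorphism is sqrt(-235) ↦ -sqrt(-235). Hence Gal(Q(sqrt(-235))/Q) = Z/2Z.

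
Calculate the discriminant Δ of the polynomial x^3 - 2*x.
Δ = 32

For a depressed cubic x^3 + p x + q the discriminant is Δ = -4 p^3 - 27 q^2 = -4*(-2)^3 - 27*(0)^2 = 32 - 0 = 32.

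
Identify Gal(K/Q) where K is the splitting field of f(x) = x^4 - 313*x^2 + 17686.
Gal(K/Q) = V_4 (Klein four-group, Z/2Z × Z/2Z)

f factors as (x^2 - 239)(x^2 - 74), so the splitting field is K = Q(sqrt(239), sqrt(74)). The elements 239, 74, 17686 are all non-squares in Q, so sqrt(239) and sqrt(74) generate independent quadratic extensions. Thus [K:Q] = 4 and Gal(K/Q) is generated by the two order-2 automorphisms sqrt(239) ↦ -sqrt(239) and sqrt(74) ↦ -sqrt(74), giving V_4.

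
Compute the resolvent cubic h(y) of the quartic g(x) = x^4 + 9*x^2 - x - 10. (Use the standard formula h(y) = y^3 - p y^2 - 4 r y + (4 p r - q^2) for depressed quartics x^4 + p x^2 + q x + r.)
h(y) = y^3 - 9*y^2 + 40*y - 361

Identify coefficients: p = 9, q = -1, r = -10.
Plug into h(y) = y^3 - p y^2 - 4 r y + (4 p r - q^2):
  h(y) = y^3 - (9) y^2 - 4*(-10) y + (4*(9)*(-10) - (-1)^2)
       = y^3 + (-9) y^2 + (40) y + (-361).
Simplifying: h(y) = y^3 - 9*y^2 + 40*y - 361.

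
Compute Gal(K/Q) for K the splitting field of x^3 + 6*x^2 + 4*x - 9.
Gal(K/Q) = S_3 (symmetric group of order 6)

Compute the discriminant of x^3 + (6)*x^2 + (4)*x + (-9): Δ = 2021. Since Δ is not a rational square, the Galois group is not contained in A_3; it must be the full S_3 (irreducibility of the cubic rules out anything smaller).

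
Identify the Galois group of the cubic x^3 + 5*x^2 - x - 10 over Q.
Gal(K/Q) = S_3 (symmetric group of order 6)

Compute the discriminant of x^3 + (5)*x^2 + (-1)*x + (-10): Δ = 3229. Since Δ is not a rational square, the Galois group is not contained in A_3; it must be the full S_3 (irreducibility of the cubic rules out anything smaller).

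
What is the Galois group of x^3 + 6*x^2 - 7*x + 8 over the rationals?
Gal(K/Q) = S_3 (symmetric group of order 6)

Compute the discriminant of x^3 + (6)*x^2 + (-7)*x + (8): Δ = -11552. Since Δ is not a rational square, the Galois group is not contained in A_3; it must be the full S_3 (irreducibility of the cubic rules out anything smaller).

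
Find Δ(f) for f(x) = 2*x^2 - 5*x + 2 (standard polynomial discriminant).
Δ = 9

For a quadratic a x^2 + b x + c the discriminant is Δ = b^2 - 4ac = (-5)^2 - 4*(2)*(2) = 25 - (16) = 9.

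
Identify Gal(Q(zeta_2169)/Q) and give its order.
|Gal(Q(zeta_2169)/Q)| = phi(2169) = 1440; group ≅ (Z/2169Z)^* ≅ Z/6Z × Z/240Z

The n-th cyclotomic polynomial Φ_2169(x) is the minimal polynomial of zeta_2169 over Q and has degree phi(2169) = 1440. So Q(zeta_2169) is a degree-1440 Galois extension with Galois group (Z/2169Z)^*. By CRT, (Z/2169Z)^* ≅ (Z/9Z)^* × (Z/241Z)^*. Each prime-power unit group is (Z/9Z)^* ≅ Z/6Z; (Z/241Z)^* ≅ Z/240Z. Hence Gal(Q(zeta_2169)/Q) ≅ Z/6Z × Z/240Z.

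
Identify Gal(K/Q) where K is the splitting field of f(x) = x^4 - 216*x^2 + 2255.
Gal(K/Q) = V_4 (Klein four-group, Z/2Z × Z/2Z)

f factors as (x^2 - 11)(x^2 - 205), so the splitting field is K = Q(sqrt(11), sqrt(205)). The elements 11, 205, 2255 are all non-squares in Q, so sqrt(11) and sqrt(205) generate independent quadratic extensions. Thus [K:Q] = 4 and Gal(K/Q) is generated by the two order-2 automorphisms sqrt(11) ↦ -sqrt(11) and sqrt(205) ↦ -sqrt(205), giving V_4.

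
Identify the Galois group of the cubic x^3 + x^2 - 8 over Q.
Gal(K/Q) = S_3 (symmetric group of order 6)

Compute the discriminant of x^3 + (1)*x^2 + (0)*x + (-8): Δ = -1696. Since Δ is not a rational square, the Galois group is not contained in A_3; it must be the full S_3 (irreducibility of the cubic rules out anything smaller).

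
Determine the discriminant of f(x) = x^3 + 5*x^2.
Δ = 0

For x^3 + a x^2 + b x + c the discriminant is Δ = 18 a b c - 4 a^3 c + a^2 b^2 - 4 b^3 - 27 c^2.
Plug a = 5, b = 0, c = 0:
  18*(5)*(0)*(0) - 4*(5)^3*(0) + (5)^2*(0)^2 - 4*(0)^3 - 27*(0)^2
  = 0 + (0) + 0 + (0) + (0)
  = 0.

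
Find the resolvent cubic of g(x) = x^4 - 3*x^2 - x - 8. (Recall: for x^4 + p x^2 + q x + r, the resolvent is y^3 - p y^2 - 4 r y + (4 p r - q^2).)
h(y) = y^3 + 3*y^2 + 32*y + 95

Identify coefficients: p = -3, q = -1, r = -8.
Plug into h(y) = y^3 - p y^2 - 4 r y + (4 p r - q^2):
  h(y) = y^3 - (-3) y^2 - 4*(-8) y + (4*(-3)*(-8) - (-1)^2)
       = y^3 + (3) y^2 + (32) y + (95).
Simplifying: h(y) = y^3 + 3*y^2 + 32*y + 95.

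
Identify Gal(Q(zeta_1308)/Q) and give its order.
|Gal(Q(zeta_1308)/Q)| = phi(1308) = 432; group ≅ (Z/1308Z)^* ≅ Z/2Z × Z/2Z × Z/108Z

The n-th cyclotomic polynomial Φ_1308(x) is the minimal polynomial of zeta_1308 over Q and has degree phi(1308) = 432. So Q(zeta_1308) is a degree-432 Galois extension with Galois group (Z/1308Z)^*. By CRT, (Z/1308Z)^* ≅ (Z/4Z)^* × (Z/3Z)^* × (Z/109Z)^*. Each prime-power unit group is (Z/4Z)^* ≅ Z/2Z; (Z/3Z)^* ≅ Z/2Z; (Z/109Z)^* ≅ Z/108Z. Hence Gal(Q(zeta_1308)/Q) ≅ Z/2Z × Z/2Z × Z/108Z.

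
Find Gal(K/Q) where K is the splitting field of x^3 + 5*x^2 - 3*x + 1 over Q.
Gal(K/Q) = S_3 (symmetric group of order 6)

Compute the discriminant of x^3 + (5)*x^2 + (-3)*x + (1): Δ = -464. Since Δ is not a rational square, the Galois group is not contained in A_3; it must be the full S_3 (irreducibility of the cubic rules out anything smaller).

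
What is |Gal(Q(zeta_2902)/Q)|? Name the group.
|Gal(Q(zeta_2902)/Q)| = phi(2902) = 1450; group ≅ (Z/2902Z)^* ≅ Z/1450Z

The n-th cyclotomic polynomial Φ_2902(x) is the minimal polynomial of zeta_2902 over Q and has degree phi(2902) = 1450. So Q(zeta_2902) is a degree-1450 Galois extension with Galois group (Z/2902Z)^*. By CRT, (Z/2902Z)^* ≅ (Z/2Z)^* × (Z/1451Z)^*. Each prime-power unit group is (Z/2Z)^* ≅ trivial group (order 1); (Z/1451Z)^* ≅ Z/1450Z. Hence Gal(Q(zeta_2902)/Q) ≅ Z/1450Z.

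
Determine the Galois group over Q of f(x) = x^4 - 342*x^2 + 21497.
Gal(K/Q) = V_4 (Klein four-group, Z/2Z × Z/2Z)

f factors as (x^2 - 83)(x^2 - 259), so the splitting field is K = Q(sqrt(83), sqrt(259)). The elements 83, 259, 21497 are all non-squares in Q, so sqrt(83) and sqrt(259) generate independent quadratic extensions. Thus [K:Q] = 4 and Gal(K/Q) is generated by the two order-2 automorphisms sqrt(83) ↦ -sqrt(83) and sqrt(259) ↦ -sqrt(259), giving V_4.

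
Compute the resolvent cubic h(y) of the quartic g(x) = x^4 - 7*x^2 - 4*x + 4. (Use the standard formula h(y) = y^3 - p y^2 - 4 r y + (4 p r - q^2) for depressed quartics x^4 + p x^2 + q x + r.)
h(y) = y^3 + 7*y^2 - 16*y - 128

Identify coefficients: p = -7, q = -4, r = 4.
Plug into h(y) = y^3 - p y^2 - 4 r y + (4 p r - q^2):
  h(y) = y^3 - (-7) y^2 - 4*(4) y + (4*(-7)*(4) - (-4)^2)
       = y^3 + (7) y^2 + (-16) y + (-128).
Simplifying: h(y) = y^3 + 7*y^2 - 16*y - 128.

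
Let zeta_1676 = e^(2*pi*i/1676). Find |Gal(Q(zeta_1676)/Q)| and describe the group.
|Gal(Q(zeta_1676)/Q)| = phi(1676) = 836; group ≅ (Z/1676Z)^* ≅ Z/2Z × Z/418Z

The n-th cyclotomic polynomial Φ_1676(x) is the minimal polynomial of zeta_1676 over Q and has degree phi(1676) = 836. So Q(zeta_1676) is a degree-836 Galois extension with Galois group (Z/1676Z)^*. By CRT, (Z/1676Z)^* ≅ (Z/4Z)^* × (Z/419Z)^*. Each prime-power unit group is (Z/4Z)^* ≅ Z/2Z; (Z/419Z)^* ≅ Z/418Z. Hence Gal(Q(zeta_1676)/Q) ≅ Z/2Z × Z/418Z.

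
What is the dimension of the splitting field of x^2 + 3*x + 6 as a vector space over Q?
[K:Q] = 2

The discriminant of x^2 + (3)*x + (6) is b^2 - 4c = 9 - (24) = -15. Since -15 is not a perfect square in Q, the polynomial is irreducible over Q. Its two roots generate a degree-2 extension, so [K:Q] = 2.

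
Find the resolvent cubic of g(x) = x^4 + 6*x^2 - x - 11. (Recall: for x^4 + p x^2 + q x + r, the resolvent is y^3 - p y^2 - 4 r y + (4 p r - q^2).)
h(y) = y^3 - 6*y^2 + 44*y - 265

Identify coefficients: p = 6, q = -1, r = -11.
Plug into h(y) = y^3 - p y^2 - 4 r y + (4 p r - q^2):
  h(y) = y^3 - (6) y^2 - 4*(-11) y + (4*(6)*(-11) - (-1)^2)
       = y^3 + (-6) y^2 + (44) y + (-265).
Simplifying: h(y) = y^3 - 6*y^2 + 44*y - 265.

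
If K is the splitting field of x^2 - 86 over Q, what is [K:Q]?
[K:Q] = 2

The polynomial x^2 - 86 is irreducible over Q since 86 is not a perfect square. Its splitting field is Q(sqrt(86)), which has degree 2 over Q.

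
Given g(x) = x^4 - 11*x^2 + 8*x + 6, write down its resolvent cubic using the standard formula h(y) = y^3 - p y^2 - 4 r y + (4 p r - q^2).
h(y) = y^3 + 11*y^2 - 24*y - 328

Identify coefficients: p = -11, q = 8, r = 6.
Plug into h(y) = y^3 - p y^2 - 4 r y + (4 p r - q^2):
  h(y) = y^3 - (-11) y^2 - 4*(6) y + (4*(-11)*(6) - (8)^2)
       = y^3 + (11) y^2 + (-24) y + (-328).
Simplifying: h(y) = y^3 + 11*y^2 - 24*y - 328.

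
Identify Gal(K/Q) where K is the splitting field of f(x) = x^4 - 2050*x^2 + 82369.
Gal(K/Q) = Z/2Z (cyclic of order 2)

f factors as (x^2 - 41)(x^2 - 2009), so the splitting field is K = Q(sqrt(41), sqrt(2009)). The squarefree part of 41 is 41 and the squarefree part of 2009 is also 41, so sqrt(41) and sqrt(2009) are both rational multiples of sqrt(41). Hence Q(sqrt(41)) = Q(sqrt(2009)) = Q(sqrt(41)), and the splitting field collapses to a single degree-2 extension with Galois group Z/2Z.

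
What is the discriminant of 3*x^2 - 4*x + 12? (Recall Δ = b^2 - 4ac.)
Δ = -128

For a quadratic a x^2 + b x + c the discriminant is Δ = b^2 - 4ac = (-4)^2 - 4*(3)*(12) = 16 - (144) = -128.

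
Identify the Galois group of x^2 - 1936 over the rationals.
Gal(K/Q) = trivial group (order 1)

x^2 - 1936 factors as (x - 44)(x + 44) over Q, so its splitting field is Q itself and the Galois group is trivial.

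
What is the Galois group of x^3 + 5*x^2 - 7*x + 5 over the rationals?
Gal(K/Q) = S_3 (symmetric group of order 6)

Compute the discriminant of x^3 + (5)*x^2 + (-7)*x + (5): Δ = -3728. Since Δ is not a rational square, the Galois group is not contained in A_3; it must be the full S_3 (irreducibility of the cubic rules out anything smaller).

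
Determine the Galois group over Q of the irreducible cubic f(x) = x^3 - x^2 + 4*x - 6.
Gal(K/Q) = S_3 (symmetric group of order 6)

Compute the discriminant of x^3 + (-1)*x^2 + (4)*x + (-6): Δ = -804. Since Δ is not a rational square, the Galois group is not contained in A_3; it must be the full S_3 (irreducibility of the cubic rules out anything smaller).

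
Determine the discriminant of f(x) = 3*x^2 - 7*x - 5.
Δ = 109

For a quadratic a x^2 + b x + c the discriminant is Δ = b^2 - 4ac = (-7)^2 - 4*(3)*(-5) = 49 - (-60) = 109.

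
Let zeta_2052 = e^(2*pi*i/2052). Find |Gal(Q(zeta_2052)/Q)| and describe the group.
|Gal(Q(zeta_2052)/Q)| = phi(2052) = 648; group ≅ (Z/2052Z)^* ≅ Z/2Z × Z/18Z × Z/18Z

The n-th cyclotomic polynomial Φ_2052(x) is the minimal polynomial of zeta_2052 over Q and has degree phi(2052) = 648. So Q(zeta_2052) is a degree-648 Galois extension with Galois group (Z/2052Z)^*. By CRT, (Z/2052Z)^* ≅ (Z/4Z)^* × (Z/27Z)^* × (Z/19Z)^*. Each prime-power unit group is (Z/4Z)^* ≅ Z/2Z; (Z/27Z)^* ≅ Z/18Z; (Z/19Z)^* ≅ Z/18Z. Hence Gal(Q(zeta_2052)/Q) ≅ Z/2Z × Z/18Z × Z/18Z.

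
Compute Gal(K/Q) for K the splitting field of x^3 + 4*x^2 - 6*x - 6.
Gal(K/Q) = S_3 (symmetric group of order 6)

Compute the discriminant of x^3 + (4)*x^2 + (-6)*x + (-6): Δ = 4596. Since Δ is not a rational square, the Galois group is not contained in A_3; it must be the full S_3 (irreducibility of the cubic rules out anything smaller).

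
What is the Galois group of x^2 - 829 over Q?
Gal(K/Q) = Z/2Z (cyclic of order 2)

x^2 - 829 is irreducible over Q since 829 is not a rational square. The splitting field Q(sqrt(829)) has degree 2 over Q, and its unique nontrivial automorphism is sqrt(829) ↦ -sqrt(829). Hence Gal(Q(sqrt(829))/Q) = Z/2Z.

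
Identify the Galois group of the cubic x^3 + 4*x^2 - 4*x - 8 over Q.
Gal(K/Q) = A_3 (cyclic of order 3)

Compute the discriminant of x^3 + (4)*x^2 + (-4)*x + (-8): Δ = 3136. Since Δ is a perfect square (Δ = 56^2), the Galois group is contained in A_3. Irreducibility forces the group to be transitive on three roots, so Gal = A_3.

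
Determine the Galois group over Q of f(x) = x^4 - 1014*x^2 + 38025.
Gal(K/Q) = Z/2Z (cyclic of order 2)

f factors as (x^2 - 975)(x^2 - 39), so the splitting field is K = Q(sqrt(975), sqrt(39)). The squarefree part of 975 is 39 and the squarefree part of 39 is also 39, so sqrt(975) and sqrt(39) are both rational multiples of sqrt(39). Hence Q(sqrt(975)) = Q(sqrt(39)) = Q(sqrt(39)), and the splitting field collapses to a single degree-2 extension with Galois group Z/2Z.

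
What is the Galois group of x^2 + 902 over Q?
Gal(K/Q) = Z/2Z (cyclic of order 2)

x^2 + 902 is irreducible over Q since -902 is not a rational square. The splitting field Q(sqrt(-902)) has degree 2 over Q, and its unique nontrivial automorphism is sqrt(-902) ↦ -sqrt(-902). Hence Gal(Q(sqrt(-902))/Q) = Z/2Z.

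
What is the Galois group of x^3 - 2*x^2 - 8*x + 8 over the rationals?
Gal(K/Q) = A_3 (cyclic of order 3)

Compute the discriminant of x^3 + (-2)*x^2 + (-8)*x + (8): Δ = 3136. Since Δ is a perfect square (Δ = 56^2), the Galois group is contained in A_3. Irreducibility forces the group to be transitive on three roots, so Gal = A_3.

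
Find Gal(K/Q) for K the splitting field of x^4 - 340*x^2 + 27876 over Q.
Gal(K/Q) = V_4 (Klein four-group, Z/2Z × Z/2Z)

f factors as (x^2 - 202)(x^2 - 138), so the splitting field is K = Q(sqrt(202), sqrt(138)). The elements 202, 138, 27876 are all non-squares in Q, so sqrt(202) and sqrt(138) generate independent quadratic extensions. Thus [K:Q] = 4 and Gal(K/Q) is generated by the two order-2 automorphisms sqrt(202) ↦ -sqrt(202) and sqrt(138) ↦ -sqrt(138), giving V_4.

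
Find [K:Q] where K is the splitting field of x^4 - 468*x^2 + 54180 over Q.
[K:Q] = 4

f factors as (x^2 - 258)(x^2 - 210); the splitting field is K = Q(sqrt(258), sqrt(210)). Since 258, 210, and 54180 are all non-squares in Q, the three subfields Q(sqrt(258)), Q(sqrt(210)), Q(sqrt(54180)) are distinct degree-2 extensions, so [K:Q] = 4 (Klein four Galois group).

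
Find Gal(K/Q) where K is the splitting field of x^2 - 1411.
Gal(K/Q) = Z/2Z (cyclic of order 2)

x^2 - 1411 is irreducible over Q since 1411 is not a rational square. The splitting field Q(sqrt(1411)) has degree 2 over Q, and its unique nontrivial automorphism is sqrt(1411) ↦ -sqrt(1411). Hence Gal(Q(sqrt(1411))/Q) = Z/2Z.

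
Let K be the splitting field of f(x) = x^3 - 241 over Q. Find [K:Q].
[K:Q] = 6

x^3 - 241 has one real root r = 241^(1/3) and two complex roots r*zeta_3, r*zeta_3^2 where zeta_3 = e^(2*pi*i/3). The splitting field is Q(r, zeta_3). [Q(r):Q] = 3 and [Q(zeta_3):Q] = 2 with gcd = 1, so [Q(r, zeta_3):Q] = 3 * 2 = 6.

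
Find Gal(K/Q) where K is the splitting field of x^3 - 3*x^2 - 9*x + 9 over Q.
Gal(K/Q) = S_3 (symmetric group of order 6)

Compute the discriminant of x^3 + (-3)*x^2 + (-9)*x + (9): Δ = 6804. Since Δ is not a rational square, the Galois group is not contained in A_3; it must be the full S_3 (irreducibility of the cubic rules out anything smaller).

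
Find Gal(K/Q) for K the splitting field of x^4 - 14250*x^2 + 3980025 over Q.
Gal(K/Q) = Z/2Z (cyclic of order 2)

f factors as (x^2 - 285)(x^2 - 13965), so the splitting field is K = Q(sqrt(285), sqrt(13965)). The squarefree part of 285 is 285 and the squarefree part of 13965 is also 285, so sqrt(285) and sqrt(13965) are both rational multiples of sqrt(285). Hence Q(sqrt(285)) = Q(sqrt(13965)) = Q(sqrt(285)), and the splitting field collapses to a single degree-2 extension with Galois group Z/2Z.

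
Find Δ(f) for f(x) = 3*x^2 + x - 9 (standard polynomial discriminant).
Δ = 109

For a quadratic a x^2 + b x + c the discriminant is Δ = b^2 - 4ac = (1)^2 - 4*(3)*(-9) = 1 - (-108) = 109.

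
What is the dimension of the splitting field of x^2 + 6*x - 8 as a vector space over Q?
[K:Q] = 2

The discriminant of x^2 + (6)*x + (-8) is b^2 - 4c = 36 - (-32) = 68. Since 68 is not a perfect square in Q, the polynomial is irreducible over Q. Its two roots generate a degree-2 extension, so [K:Q] = 2.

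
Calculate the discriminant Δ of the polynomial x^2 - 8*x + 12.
Δ = 16

For a quadratic a x^2 + b x + c the discriminant is Δ = b^2 - 4ac = (-8)^2 - 4*(1)*(12) = 64 - (48) = 16.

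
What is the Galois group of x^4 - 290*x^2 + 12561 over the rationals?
Gal(K/Q) = V_4 (Klein four-group, Z/2Z × Z/2Z)

f factors as (x^2 - 53)(x^2 - 237), so the splitting field is K = Q(sqrt(53), sqrt(237)). The elements 53, 237, 12561 are all non-squares in Q, so sqrt(53) and sqrt(237) generate independent quadratic extensions. Thus [K:Q] = 4 and Gal(K/Q) is generated by the two order-2 automorphisms sqrt(53) ↦ -sqrt(53) and sqrt(237) ↦ -sqrt(237), giving V_4.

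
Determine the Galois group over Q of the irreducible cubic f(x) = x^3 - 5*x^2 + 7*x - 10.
Gal(K/Q) = S_3 (symmetric group of order 6)

Compute the discriminant of x^3 + (-5)*x^2 + (7)*x + (-10): Δ = -1547. Since Δ is not a rational square, the Galois group is not contained in A_3; it must be the full S_3 (irreducibility of the cubic rules out anything smaller).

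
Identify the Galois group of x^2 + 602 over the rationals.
Gal(K/Q) = Z/2Z (cyclic of order 2)

x^2 + 602 is irreducible over Q since -602 is not a rational square. The splitting field Q(sqrt(-602)) has degree 2 over Q, and its unique nontrivial automorphism is sqrt(-602) ↦ -sqrt(-602). Hence Gal(Q(sqrt(-602))/Q) = Z/2Z.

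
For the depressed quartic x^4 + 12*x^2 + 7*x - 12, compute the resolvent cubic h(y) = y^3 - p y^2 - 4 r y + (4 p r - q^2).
h(y) = y^3 - 12*y^2 + 48*y - 625

Identify coefficients: p = 12, q = 7, r = -12.
Plug into h(y) = y^3 - p y^2 - 4 r y + (4 p r - q^2):
  h(y) = y^3 - (12) y^2 - 4*(-12) y + (4*(12)*(-12) - (7)^2)
       = y^3 + (-12) y^2 + (48) y + (-625).
Simplifying: h(y) = y^3 - 12*y^2 + 48*y - 625.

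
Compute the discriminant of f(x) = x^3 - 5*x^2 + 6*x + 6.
Δ = -1176

For x^3 + a x^2 + b x + c the discriminant is Δ = 18 a b c - 4 a^3 c + a^2 b^2 - 4 b^3 - 27 c^2.
Plug a = -5, b = 6, c = 6:
  18*(-5)*(6)*(6) - 4*(-5)^3*(6) + (-5)^2*(6)^2 - 4*(6)^3 - 27*(6)^2
  = -3240 + (3000) + 900 + (-864) + (-972)
  = -1176.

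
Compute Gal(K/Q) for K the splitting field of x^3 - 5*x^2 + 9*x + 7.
Gal(K/Q) = S_3 (symmetric group of order 6)

Compute the discriminant of x^3 + (-5)*x^2 + (9)*x + (7): Δ = -4384. Since Δ is not a rational square, the Galois group is not contained in A_3; it must be the full S_3 (irreducibility of the cubic rules out anything smaller).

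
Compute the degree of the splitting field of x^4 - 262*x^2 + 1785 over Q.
[K:Q] = 4

f factors as (x^2 - 255)(x^2 - 7); the splitting field is K = Q(sqrt(255), sqrt(7)). Since 255, 7, and 1785 are all non-squares in Q, the three subfields Q(sqrt(255)), Q(sqrt(7)), Q(sqrt(1785)) are distinct degree-2 extensions, so [K:Q] = 4 (Klein four Galois group).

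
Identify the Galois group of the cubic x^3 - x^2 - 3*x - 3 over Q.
Gal(K/Q) = S_3 (symmetric group of order 6)

Compute the discriminant of x^3 + (-1)*x^2 + (-3)*x + (-3): Δ = -300. Since Δ is not a rational square, the Galois group is not contained in A_3; it must be the full S_3 (irreducibility of the cubic rules out anything smaller).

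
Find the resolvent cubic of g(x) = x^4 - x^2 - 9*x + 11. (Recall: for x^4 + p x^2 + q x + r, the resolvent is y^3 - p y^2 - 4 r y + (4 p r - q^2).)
h(y) = y^3 + y^2 - 44*y - 125

Identify coefficients: p = -1, q = -9, r = 11.
Plug into h(y) = y^3 - p y^2 - 4 r y + (4 p r - q^2):
  h(y) = y^3 - (-1) y^2 - 4*(11) y + (4*(-1)*(11) - (-9)^2)
       = y^3 + (1) y^2 + (-44) y + (-125).
Simplifying: h(y) = y^3 + y^2 - 44*y - 125.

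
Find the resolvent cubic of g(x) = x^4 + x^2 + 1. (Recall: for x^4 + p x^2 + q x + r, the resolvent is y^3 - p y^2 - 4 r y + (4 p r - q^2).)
h(y) = y^3 - y^2 - 4*y + 4

Identify coefficients: p = 1, q = 0, r = 1.
Plug into h(y) = y^3 - p y^2 - 4 r y + (4 p r - q^2):
  h(y) = y^3 - (1) y^2 - 4*(1) y + (4*(1)*(1) - (0)^2)
       = y^3 + (-1) y^2 + (-4) y + (4).
Simplifying: h(y) = y^3 - y^2 - 4*y + 4.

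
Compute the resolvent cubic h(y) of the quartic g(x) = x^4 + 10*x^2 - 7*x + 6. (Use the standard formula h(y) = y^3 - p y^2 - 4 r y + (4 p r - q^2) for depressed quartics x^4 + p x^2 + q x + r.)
h(y) = y^3 - 10*y^2 - 24*y + 191

Identify coefficients: p = 10, q = -7, r = 6.
Plug into h(y) = y^3 - p y^2 - 4 r y + (4 p r - q^2):
  h(y) = y^3 - (10) y^2 - 4*(6) y + (4*(10)*(6) - (-7)^2)
       = y^3 + (-10) y^2 + (-24) y + (191).
Simplifying: h(y) = y^3 - 10*y^2 - 24*y + 191.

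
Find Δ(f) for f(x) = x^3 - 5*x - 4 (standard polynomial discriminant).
Δ = 68

For a depressed cubic x^3 + p x + q the discriminant is Δ = -4 p^3 - 27 q^2 = -4*(-5)^3 - 27*(-4)^2 = 500 - 432 = 68.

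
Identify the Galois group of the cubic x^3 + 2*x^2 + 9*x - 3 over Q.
Gal(K/Q) = S_3 (symmetric group of order 6)

Compute the discriminant of x^3 + (2)*x^2 + (9)*x + (-3): Δ = -3711. Since Δ is not a rational square, the Galois group is not contained in A_3; it must be the full S_3 (irreducibility of the cubic rules out anything smaller).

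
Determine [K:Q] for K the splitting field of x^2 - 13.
[K:Q] = 2

The polynomial x^2 - 13 is irreducible over Q since 13 is not a perfect square. Its splitting field is Q(sqrt(13)), which has degree 2 over Q.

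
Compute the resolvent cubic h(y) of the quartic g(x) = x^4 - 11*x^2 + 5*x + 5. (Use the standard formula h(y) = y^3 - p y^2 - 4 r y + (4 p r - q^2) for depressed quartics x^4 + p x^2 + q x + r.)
h(y) = y^3 + 11*y^2 - 20*y - 245

Identify coefficients: p = -11, q = 5, r = 5.
Plug into h(y) = y^3 - p y^2 - 4 r y + (4 p r - q^2):
  h(y) = y^3 - (-11) y^2 - 4*(5) y + (4*(-11)*(5) - (5)^2)
       = y^3 + (11) y^2 + (-20) y + (-245).
Simplifying: h(y) = y^3 + 11*y^2 - 20*y - 245.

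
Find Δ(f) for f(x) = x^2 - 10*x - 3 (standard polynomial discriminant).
Δ = 112

For a quadratic a x^2 + b x + c the discriminant is Δ = b^2 - 4ac = (-10)^2 - 4*(1)*(-3) = 100 - (-12) = 112.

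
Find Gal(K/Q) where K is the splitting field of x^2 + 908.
Gal(K/Q) = Z/2Z (cyclic of order 2)

x^2 + 908 is irreducible over Q since -908 is not a rational square. The splitting field Q(sqrt(-908)) has degree 2 over Q, and its unique nontrivial automorphism is sqrt(-908) ↦ -sqrt(-908). Hence Gal(Q(sqrt(-908))/Q) = Z/2Z.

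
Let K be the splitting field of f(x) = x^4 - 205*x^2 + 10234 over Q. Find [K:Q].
[K:Q] = 4

f factors as (x^2 - 86)(x^2 - 119); the splitting field is K = Q(sqrt(86), sqrt(119)). Since 86, 119, and 10234 are all non-squares in Q, the three subfields Q(sqrt(86)), Q(sqrt(119)), Q(sqrt(10234)) are distinct degree-2 extensions, so [K:Q] = 4 (Klein four Galois group).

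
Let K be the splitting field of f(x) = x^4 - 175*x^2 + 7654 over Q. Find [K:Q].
[K:Q] = 4

f factors as (x^2 - 89)(x^2 - 86); the splitting field is K = Q(sqrt(89), sqrt(86)). Since 89, 86, and 7654 are all non-squares in Q, the three subfields Q(sqrt(89)), Q(sqrt(86)), Q(sqrt(7654)) are distinct degree-2 extensions, so [K:Q] = 4 (Klein four Galois group).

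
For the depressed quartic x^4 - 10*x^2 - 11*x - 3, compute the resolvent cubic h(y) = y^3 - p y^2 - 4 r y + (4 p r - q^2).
h(y) = y^3 + 10*y^2 + 12*y - 1

Identify coefficients: p = -10, q = -11, r = -3.
Plug into h(y) = y^3 - p y^2 - 4 r y + (4 p r - q^2):
  h(y) = y^3 - (-10) y^2 - 4*(-3) y + (4*(-10)*(-3) - (-11)^2)
       = y^3 + (10) y^2 + (12) y + (-1).
Simplifying: h(y) = y^3 + 10*y^2 + 12*y - 1.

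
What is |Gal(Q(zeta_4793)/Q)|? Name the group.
|Gal(Q(zeta_4793)/Q)| = phi(4793) = 4792; group ≅ (Z/4793Z)^* ≅ Z/4792Z

The n-th cyclotomic polynomial Φ_4793(x) is the minimal polynomial of zeta_4793 over Q and has degree phi(4793) = 4792. So Q(zeta_4793) is a degree-4792 Galois extension with Galois group (Z/4793Z)^*. (Z/4793Z)^* is cyclic since 4793 is an odd prime power (or 4). Hence Gal(Q(zeta_4793)/Q) ≅ Z/4792Z.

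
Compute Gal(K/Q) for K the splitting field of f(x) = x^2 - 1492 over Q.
Gal(K/Q) = Z/2Z (cyclic of order 2)

x^2 - 1492 is irreducible over Q since 1492 is not a rational square. The splitting field Q(sqrt(1492)) has degree 2 over Q, and its unique nontrivial automorphism is sqrt(1492) ↦ -sqrt(1492). Hence Gal(Q(sqrt(1492))/Q) = Z/2Z.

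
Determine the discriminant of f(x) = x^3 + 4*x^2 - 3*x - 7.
Δ = 2233

For x^3 + a x^2 + b x + c the discriminant is Δ = 18 a b c - 4 a^3 c + a^2 b^2 - 4 b^3 - 27 c^2.
Plug a = 4, b = -3, c = -7:
  18*(4)*(-3)*(-7) - 4*(4)^3*(-7) + (4)^2*(-3)^2 - 4*(-3)^3 - 27*(-7)^2
  = 1512 + (1792) + 144 + (108) + (-1323)
  = 2233.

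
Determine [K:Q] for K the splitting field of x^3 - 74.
[K:Q] = 6

x^3 - 74 has one real root r = 74^(1/3) and two complex roots r*zeta_3, r*zeta_3^2 where zeta_3 = e^(2*pi*i/3). The splitting field is Q(r, zeta_3). [Q(r):Q] = 3 and [Q(zeta_3):Q] = 2 with gcd = 1, so [Q(r, zeta_3):Q] = 3 * 2 = 6.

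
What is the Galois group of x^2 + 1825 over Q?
Gal(K/Q) = Z/2Z (cyclic of order 2)

x^2 + 1825 is irreducible over Q since -1825 is not a rational square. The splitting field Q(sqrt(-1825)) has degree 2 over Q, and its unique nontrivial automorphism is sqrt(-1825) ↦ -sqrt(-1825). Hence Gal(Q(sqrt(-1825))/Q) = Z/2Z.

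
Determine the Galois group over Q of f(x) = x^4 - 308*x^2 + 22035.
Gal(K/Q) = V_4 (Klein four-group, Z/2Z × Z/2Z)

f factors as (x^2 - 195)(x^2 - 113), so the splitting field is K = Q(sqrt(195), sqrt(113)). The elements 195, 113, 22035 are all non-squares in Q, so sqrt(195) and sqrt(113) generate independent quadratic extensions. Thus [K:Q] = 4 and Gal(K/Q) is generated by the two order-2 automorphisms sqrt(195) ↦ -sqrt(195) and sqrt(113) ↦ -sqrt(113), giving V_4.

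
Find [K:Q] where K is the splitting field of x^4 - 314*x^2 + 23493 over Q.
[K:Q] = 4

f factors as (x^2 - 191)(x^2 - 123); the splitting field is K = Q(sqrt(191), sqrt(123)). Since 191, 123, and 23493 are all non-squares in Q, the three subfields Q(sqrt(191)), Q(sqrt(123)), Q(sqrt(23493)) are distinct degree-2 extensions, so [K:Q] = 4 (Klein four Galois group).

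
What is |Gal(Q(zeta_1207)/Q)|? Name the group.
|Gal(Q(zeta_1207)/Q)| = phi(1207) = 1120; group ≅ (Z/1207Z)^* ≅ Z/16Z × Z/70Z

The n-th cyclotomic polynomial Φ_1207(x) is the minimal polynomial of zeta_1207 over Q and has degree phi(1207) = 1120. So Q(zeta_1207) is a degree-1120 Galois extension with Galois group (Z/1207Z)^*. By CRT, (Z/1207Z)^* ≅ (Z/17Z)^* × (Z/71Z)^*. Each prime-power unit group is (Z/17Z)^* ≅ Z/16Z; (Z/71Z)^* ≅ Z/70Z. Hence Gal(Q(zeta_1207)/Q) ≅ Z/16Z × Z/70Z.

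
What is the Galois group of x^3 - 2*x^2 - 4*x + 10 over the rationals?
Gal(K/Q) = S_3 (symmetric group of order 6)

Compute the discriminant of x^3 + (-2)*x^2 + (-4)*x + (10): Δ = -620. Since Δ is not a rational square, the Galois group is not contained in A_3; it must be the full S_3 (irreducibility of the cubic rules out anything smaller).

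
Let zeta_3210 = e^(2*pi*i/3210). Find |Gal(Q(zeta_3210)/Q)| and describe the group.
|Gal(Q(zeta_3210)/Q)| = phi(3210) = 848; group ≅ (Z/3210Z)^* ≅ Z/2Z × Z/4Z × Z/106Z

The n-th cyclotomic polynomial Φ_3210(x) is the minimal polynomial of zeta_3210 over Q and has degree phi(3210) = 848. So Q(zeta_3210) is a degree-848 Galois extension with Galois group (Z/3210Z)^*. By CRT, (Z/3210Z)^* ≅ (Z/2Z)^* × (Z/3Z)^* × (Z/5Z)^* × (Z/107Z)^*. Each prime-power unit group is (Z/2Z)^* ≅ trivial group (order 1); (Z/3Z)^* ≅ Z/2Z; (Z/5Z)^* ≅ Z/4Z; (Z/107Z)^* ≅ Z/106Z. Hence Gal(Q(zeta_3210)/Q) ≅ Z/2Z × Z/4Z × Z/106Z.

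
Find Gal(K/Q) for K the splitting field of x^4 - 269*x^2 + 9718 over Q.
Gal(K/Q) = V_4 (Klein four-group, Z/2Z × Z/2Z)

f factors as (x^2 - 43)(x^2 - 226), so the splitting field is K = Q(sqrt(43), sqrt(226)). The elements 43, 226, 9718 are all non-squares in Q, so sqrt(43) and sqrt(226) generate independent quadratic extensions. Thus [K:Q] = 4 and Gal(K/Q) is generated by the two order-2 automorphisms sqrt(43) ↦ -sqrt(43) and sqrt(226) ↦ -sqrt(226), giving V_4.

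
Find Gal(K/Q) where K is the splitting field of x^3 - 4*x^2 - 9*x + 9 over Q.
Gal(K/Q) = S_3 (symmetric group of order 6)

Compute the discriminant of x^3 + (-4)*x^2 + (-9)*x + (9): Δ = 10161. Since Δ is not a rational square, the Galois group is not contained in A_3; it must be the full S_3 (irreducibility of the cubic rules out anything smaller).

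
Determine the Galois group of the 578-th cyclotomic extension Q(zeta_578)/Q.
|Gal(Q(zeta_578)/Q)| = phi(578) = 272; group ≅ (Z/578Z)^* ≅ Z/272Z

The n-th cyclotomic polynomial Φ_578(x) is the minimal polynomial of zeta_578 over Q and has degree phi(578) = 272. So Q(zeta_578) is a degree-272 Galois extension with Galois group (Z/578Z)^*. By CRT, (Z/578Z)^* ≅ (Z/2Z)^* × (Z/289Z)^*. Each prime-power unit group is (Z/2Z)^* ≅ trivial group (order 1); (Z/289Z)^* ≅ Z/272Z. Hence Gal(Q(zeta_578)/Q) ≅ Z/272Z.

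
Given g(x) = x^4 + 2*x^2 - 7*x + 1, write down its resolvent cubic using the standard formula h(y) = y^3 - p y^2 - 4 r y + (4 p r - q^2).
h(y) = y^3 - 2*y^2 - 4*y - 41

Identify coefficients: p = 2, q = -7, r = 1.
Plug into h(y) = y^3 - p y^2 - 4 r y + (4 p r - q^2):
  h(y) = y^3 - (2) y^2 - 4*(1) y + (4*(2)*(1) - (-7)^2)
       = y^3 + (-2) y^2 + (-4) y + (-41).
Simplifying: h(y) = y^3 - 2*y^2 - 4*y - 41.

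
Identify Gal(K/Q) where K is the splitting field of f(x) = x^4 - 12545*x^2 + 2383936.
Gal(K/Q) = Z/2Z (cyclic of order 2)

f factors as (x^2 - 193)(x^2 - 12352), so the splitting field is K = Q(sqrt(193), sqrt(12352)). The squarefree part of 193 is 193 and the squarefree part of 12352 is also 193, so sqrt(193) and sqrt(12352) are both rational multiples of sqrt(193). Hence Q(sqrt(193)) = Q(sqrt(12352)) = Q(sqrt(193)), and the splitting field collapses to a single degree-2 extension with Galois group Z/2Z.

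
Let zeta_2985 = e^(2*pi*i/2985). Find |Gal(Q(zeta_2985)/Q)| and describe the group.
|Gal(Q(zeta_2985)/Q)| = phi(2985) = 1584; group ≅ (Z/2985Z)^* ≅ Z/2Z × Z/4Z × Z/198Z

The n-th cyclotomic polynomial Φ_2985(x) is the minimal polynomial of zeta_2985 over Q and has degree phi(2985) = 1584. So Q(zeta_2985) is a degree-1584 Galois extension with Galois group (Z/2985Z)^*. By CRT, (Z/2985Z)^* ≅ (Z/3Z)^* × (Z/5Z)^* × (Z/199Z)^*. Each prime-power unit group is (Z/3Z)^* ≅ Z/2Z; (Z/5Z)^* ≅ Z/4Z; (Z/199Z)^* ≅ Z/198Z. Hence Gal(Q(zeta_2985)/Q) ≅ Z/2Z × Z/4Z × Z/198Z.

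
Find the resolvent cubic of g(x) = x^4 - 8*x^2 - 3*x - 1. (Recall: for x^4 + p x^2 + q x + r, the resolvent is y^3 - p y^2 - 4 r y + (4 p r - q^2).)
h(y) = y^3 + 8*y^2 + 4*y + 23

Identify coefficients: p = -8, q = -3, r = -1.
Plug into h(y) = y^3 - p y^2 - 4 r y + (4 p r - q^2):
  h(y) = y^3 - (-8) y^2 - 4*(-1) y + (4*(-8)*(-1) - (-3)^2)
       = y^3 + (8) y^2 + (4) y + (23).
Simplifying: h(y) = y^3 + 8*y^2 + 4*y + 23.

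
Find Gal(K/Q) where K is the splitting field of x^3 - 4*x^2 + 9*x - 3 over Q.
Gal(K/Q) = S_3 (symmetric group of order 6)

Compute the discriminant of x^3 + (-4)*x^2 + (9)*x + (-3): Δ = -687. Since Δ is not a rational square, the Galois group is not contained in A_3; it must be the full S_3 (irreducibility of the cubic rules out anything smaller).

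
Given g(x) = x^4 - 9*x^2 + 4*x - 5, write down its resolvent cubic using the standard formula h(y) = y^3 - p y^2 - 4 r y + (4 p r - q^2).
h(y) = y^3 + 9*y^2 + 20*y + 164

Identify coefficients: p = -9, q = 4, r = -5.
Plug into h(y) = y^3 - p y^2 - 4 r y + (4 p r - q^2):
  h(y) = y^3 - (-9) y^2 - 4*(-5) y + (4*(-9)*(-5) - (4)^2)
       = y^3 + (9) y^2 + (20) y + (164).
Simplifying: h(y) = y^3 + 9*y^2 + 20*y + 164.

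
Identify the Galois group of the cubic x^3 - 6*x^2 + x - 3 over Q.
Gal(K/Q) = S_3 (symmetric group of order 6)

Compute the discriminant of x^3 + (-6)*x^2 + (1)*x + (-3): Δ = -2479. Since Δ is not a rational square, the Galois group is not contained in A_3; it must be the full S_3 (irreducibility of the cubic rules out anything smaller).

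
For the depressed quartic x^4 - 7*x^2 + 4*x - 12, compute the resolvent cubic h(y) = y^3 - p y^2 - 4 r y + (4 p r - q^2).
h(y) = y^3 + 7*y^2 + 48*y + 320

Identify coefficients: p = -7, q = 4, r = -12.
Plug into h(y) = y^3 - p y^2 - 4 r y + (4 p r - q^2):
  h(y) = y^3 - (-7) y^2 - 4*(-12) y + (4*(-7)*(-12) - (4)^2)
       = y^3 + (7) y^2 + (48) y + (320).
Simplifying: h(y) = y^3 + 7*y^2 + 48*y + 320.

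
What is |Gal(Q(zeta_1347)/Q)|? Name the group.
|Gal(Q(zeta_1347)/Q)| = phi(1347) = 896; group ≅ (Z/1347Z)^* ≅ Z/2Z × Z/448Z

The n-th cyclotomic polynomial Φ_1347(x) is the minimal polynomial of zeta_1347 over Q and has degree phi(1347) = 896. So Q(zeta_1347) is a degree-896 Galois extension with Galois group (Z/1347Z)^*. By CRT, (Z/1347Z)^* ≅ (Z/3Z)^* × (Z/449Z)^*. Each prime-power unit group is (Z/3Z)^* ≅ Z/2Z; (Z/449Z)^* ≅ Z/448Z. Hence Gal(Q(zeta_1347)/Q) ≅ Z/2Z × Z/448Z.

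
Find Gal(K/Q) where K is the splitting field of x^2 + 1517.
Gal(K/Q) = Z/2Z (cyclic of order 2)

x^2 + 1517 is irreducible over Q since -1517 is not a rational square. The splitting field Q(sqrt(-1517)) has degree 2 over Q, and its unique nontrivial automorphism is sqrt(-1517) ↦ -sqrt(-1517). Hence Gal(Q(sqrt(-1517))/Q) = Z/2Z.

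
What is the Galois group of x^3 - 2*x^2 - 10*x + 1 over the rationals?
Gal(K/Q) = S_3 (symmetric group of order 6)

Compute the discriminant of x^3 + (-2)*x^2 + (-10)*x + (1): Δ = 4765. Since Δ is not a rational square, the Galois group is not contained in A_3; it must be the full S_3 (irreducibility of the cubic rules out anything smaller).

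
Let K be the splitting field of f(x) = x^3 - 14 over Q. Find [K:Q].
[K:Q] = 6

x^3 - 14 has one real root r = 14^(1/3) and two complex roots r*zeta_3, r*zeta_3^2 where zeta_3 = e^(2*pi*i/3). The splitting field is Q(r, zeta_3). [Q(r):Q] = 3 and [Q(zeta_3):Q] = 2 with gcd = 1, so [Q(r, zeta_3):Q] = 3 * 2 = 6.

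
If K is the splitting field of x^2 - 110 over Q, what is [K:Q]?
[K:Q] = 2

The polynomial x^2 - 110 is irreducible over Q since 110 is not a perfect square. Its splitting field is Q(sqrt(110)), which has degree 2 over Q.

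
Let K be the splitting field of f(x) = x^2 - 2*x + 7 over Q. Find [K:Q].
[K:Q] = 2

The discriminant of x^2 + (-2)*x + (7) is b^2 - 4c = 4 - (28) = -24. Since -24 is not a perfect square in Q, the polynomial is irreducible over Q. Its two roots generate a degree-2 extension, so [K:Q] = 2.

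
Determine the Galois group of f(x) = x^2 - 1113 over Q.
Gal(K/Q) = Z/2Z (cyclic of order 2)

x^2 - 1113 is irreducible over Q since 1113 is not a rational square. The splitting field Q(sqrt(1113)) has degree 2 over Q, and its unique nontrivial automorphism is sqrt(1113) ↦ -sqrt(1113). Hence Gal(Q(sqrt(1113))/Q) = Z/2Z.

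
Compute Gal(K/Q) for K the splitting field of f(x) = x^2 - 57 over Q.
Gal(K/Q) = Z/2Z (cyclic of order 2)

x^2 - 57 is irreducible over Q since 57 is not a rational square. The splitting field Q(sqrt(57)) has degree 2 over Q, and its unique nontrivial automorphism is sqrt(57) ↦ -sqrt(57). Hence Gal(Q(sqrt(57))/Q) = Z/2Z.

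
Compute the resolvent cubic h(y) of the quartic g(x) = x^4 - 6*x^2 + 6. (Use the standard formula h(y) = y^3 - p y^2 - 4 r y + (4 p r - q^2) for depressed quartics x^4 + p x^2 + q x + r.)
h(y) = y^3 + 6*y^2 - 24*y - 144

Identify coefficients: p = -6, q = 0, r = 6.
Plug into h(y) = y^3 - p y^2 - 4 r y + (4 p r - q^2):
  h(y) = y^3 - (-6) y^2 - 4*(6) y + (4*(-6)*(6) - (0)^2)
       = y^3 + (6) y^2 + (-24) y + (-144).
Simplifying: h(y) = y^3 + 6*y^2 - 24*y - 144.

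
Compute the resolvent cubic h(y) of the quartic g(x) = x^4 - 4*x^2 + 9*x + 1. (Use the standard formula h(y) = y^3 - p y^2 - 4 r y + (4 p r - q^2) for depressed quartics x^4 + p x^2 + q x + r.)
h(y) = y^3 + 4*y^2 - 4*y - 97

Identify coefficients: p = -4, q = 9, r = 1.
Plug into h(y) = y^3 - p y^2 - 4 r y + (4 p r - q^2):
  h(y) = y^3 - (-4) y^2 - 4*(1) y + (4*(-4)*(1) - (9)^2)
       = y^3 + (4) y^2 + (-4) y + (-97).
Simplifying: h(y) = y^3 + 4*y^2 - 4*y - 97.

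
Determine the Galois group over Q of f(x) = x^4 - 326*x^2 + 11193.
Gal(K/Q) = V_4 (Klein four-group, Z/2Z × Z/2Z)

f factors as (x^2 - 287)(x^2 - 39), so the splitting field is K = Q(sqrt(287), sqrt(39)). The elements 287, 39, 11193 are all non-squares in Q, so sqrt(287) and sqrt(39) generate independent quadratic extensions. Thus [K:Q] = 4 and Gal(K/Q) is generated by the two order-2 automorphisms sqrt(287) ↦ -sqrt(287) and sqrt(39) ↦ -sqrt(39), giving V_4.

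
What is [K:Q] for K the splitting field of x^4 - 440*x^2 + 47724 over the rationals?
[K:Q] = 4

f factors as (x^2 - 194)(x^2 - 246); the splitting field is K = Q(sqrt(194), sqrt(246)). Since 194, 246, and 47724 are all non-squares in Q, the three subfields Q(sqrt(194)), Q(sqrt(246)), Q(sqrt(47724)) are distinct degree-2 extensions, so [K:Q] = 4 (Klein four Galois group).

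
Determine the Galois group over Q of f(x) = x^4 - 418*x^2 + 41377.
Gal(K/Q) = V_4 (Klein four-group, Z/2Z × Z/2Z)

f factors as (x^2 - 161)(x^2 - 257), so the splitting field is K = Q(sqrt(161), sqrt(257)). The elements 161, 257, 41377 are all non-squares in Q, so sqrt(161) and sqrt(257) generate independent quadratic extensions. Thus [K:Q] = 4 and Gal(K/Q) is generated by the two order-2 automorphisms sqrt(161) ↦ -sqrt(161) and sqrt(257) ↦ -sqrt(257), giving V_4.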